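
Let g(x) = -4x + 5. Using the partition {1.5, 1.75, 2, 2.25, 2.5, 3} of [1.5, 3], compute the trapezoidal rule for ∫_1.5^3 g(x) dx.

-6

Subinterval widths: 0.25, 0.25, 0.25, 0.25, 0.5.
g(1.5) = -1, g(1.75) = -2, g(2) = -3, g(2.25) = -4, g(2.5) = -5, g(3) = -7.
On each subinterval the trapezoid contributes (Δx_i/2)·[g(x_{i-1}) + g(x_i)].
Sum = -6.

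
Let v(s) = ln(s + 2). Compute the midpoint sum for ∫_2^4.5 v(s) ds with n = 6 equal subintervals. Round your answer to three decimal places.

4.122

Δs = (4.5 − 2)/6 = 5/12.
Midpoints: 53/24, 2.625, 73/24, 83/24, 3.875, 103/24.
v(53/24) ≈ 1.437, v(2.625) ≈ 1.531, v(73/24) ≈ 1.618, v(83/24) ≈ 1.697, v(3.875) ≈ 1.771, v(103/24) ≈ 1.839.
Sum = Δs · [v(53/24) + v(2.625) + v(73/24) + ...].
Sum ≈ 4.122.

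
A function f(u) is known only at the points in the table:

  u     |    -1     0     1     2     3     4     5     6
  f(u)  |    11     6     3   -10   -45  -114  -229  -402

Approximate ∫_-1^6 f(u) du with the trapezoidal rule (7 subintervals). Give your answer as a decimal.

Δu = 1.
T_7 = (1/2)·[11 + 2·6 + 2·3 + 2·(-10) + 2·(-45) + 2·(-114) + 2·(-229) + (-402)] = -584.5.

-584.5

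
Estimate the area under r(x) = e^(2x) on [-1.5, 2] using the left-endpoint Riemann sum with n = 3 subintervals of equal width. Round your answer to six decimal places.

Δx = (2 − (-1.5))/3 = 7/6.
Left endpoints: -1.5, -1/3, 5/6.
r(-1.5) ≈ 0.049787, r(-1/3) ≈ 0.513417, r(5/6) ≈ 5.294490.
Sum = Δx · [r(-1.5) + r(-1/3) + r(5/6)].
Sum ≈ 6.833977.

6.833977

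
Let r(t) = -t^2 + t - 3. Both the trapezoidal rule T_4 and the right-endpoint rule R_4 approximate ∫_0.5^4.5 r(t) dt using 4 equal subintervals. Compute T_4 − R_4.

T_4 = -33.
R_4 = -41.
T_4 − R_4 = 8.

8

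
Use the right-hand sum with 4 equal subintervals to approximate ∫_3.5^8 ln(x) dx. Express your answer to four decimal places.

8.1990

Δx = (8 − 3.5)/4 = 1.125.
Right endpoints: 4.625, 5.75, 6.875, 8.
f(4.625) ≈ 1.5315, f(5.75) ≈ 1.7492, f(6.875) ≈ 1.9279, f(8) ≈ 2.0794.
Sum = Δx · [f(4.625) + f(5.75) + f(6.875) + f(8)].
Sum ≈ 8.1990.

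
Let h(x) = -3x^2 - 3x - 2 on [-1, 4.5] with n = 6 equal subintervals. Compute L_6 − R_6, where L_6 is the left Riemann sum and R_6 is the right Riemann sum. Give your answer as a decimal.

68.0625

L_6 ≈ -100.279514.
R_6 ≈ -168.342014.
L_6 − R_6 = 68.0625.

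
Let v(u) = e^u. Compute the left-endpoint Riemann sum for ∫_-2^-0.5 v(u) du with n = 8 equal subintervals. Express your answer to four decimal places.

Δu = (-0.5 − (-2))/8 = 0.1875.
Left endpoints: -2, -1.8125, -1.625, -1.4375, -1.25, -1.0625, -0.875, -0.6875.
v(-2) ≈ 0.1353, v(-1.8125) ≈ 0.1632, v(-1.625) ≈ 0.1969, v(-1.4375) ≈ 0.2375, v(-1.25) ≈ 0.2865, v(-1.0625) ≈ 0.3456, v(-0.875) ≈ 0.4169, v(-0.6875) ≈ 0.5028.
Sum = Δu · [v(-2) + v(-1.8125) + v(-1.625) + ...].
Sum ≈ 0.4284.

0.4284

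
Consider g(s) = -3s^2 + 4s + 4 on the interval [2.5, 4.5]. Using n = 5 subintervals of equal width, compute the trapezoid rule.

Δs = (4.5 − 2.5)/5 = 0.4.
g(2.5) = -4.75, g(2.9) = -9.63, g(3.3) = -15.47, g(3.7) = -22.27, g(4.1) = -30.03, g(4.5) = -38.75.
T_5 = (Δs/2)·[g(s_0) + 2g(s_1) + ... + 2g(s_{4}) + g(s_5)].
Sum = -39.66.

-39.66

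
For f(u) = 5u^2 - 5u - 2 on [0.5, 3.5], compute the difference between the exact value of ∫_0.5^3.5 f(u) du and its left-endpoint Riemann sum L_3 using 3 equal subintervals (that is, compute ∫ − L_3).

Exact integral: ∫_0.5^3.5 f(u) du = 35.25.
L_3 = 15.25.
Error = 35.25 − 15.25 = 20.

20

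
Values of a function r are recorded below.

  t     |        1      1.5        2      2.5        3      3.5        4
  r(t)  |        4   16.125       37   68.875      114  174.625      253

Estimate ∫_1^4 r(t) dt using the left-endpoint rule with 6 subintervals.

207.3125

Δt = 0.5.
Sum = 0.5·[4 + 16.125 + 37 + 68.875 + 114 + 174.625] = 207.3125.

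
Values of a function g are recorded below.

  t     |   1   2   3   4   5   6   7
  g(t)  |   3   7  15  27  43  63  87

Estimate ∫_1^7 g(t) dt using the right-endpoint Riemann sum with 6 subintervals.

242

Δt = 1.
Sum = 1·[7 + 15 + 27 + 43 + 63 + 87] = 242.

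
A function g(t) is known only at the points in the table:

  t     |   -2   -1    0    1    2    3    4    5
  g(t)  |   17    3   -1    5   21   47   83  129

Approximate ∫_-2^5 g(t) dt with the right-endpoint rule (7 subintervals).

287

Δt = 1.
Sum = 1·[3 + (-1) + 5 + 21 + 47 + 83 + 129] = 287.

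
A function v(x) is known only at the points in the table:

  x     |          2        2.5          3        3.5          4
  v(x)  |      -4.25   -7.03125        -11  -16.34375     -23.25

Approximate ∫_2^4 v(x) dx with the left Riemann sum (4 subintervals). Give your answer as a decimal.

-19.3125

Δx = 0.5.
Sum = 0.5·[(-4.25) + (-7.03125) + (-11) + (-16.34375)] = -19.3125.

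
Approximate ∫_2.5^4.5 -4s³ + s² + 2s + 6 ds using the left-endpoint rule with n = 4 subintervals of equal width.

Δs = (4.5 − 2.5)/4 = 0.5.
Left endpoints: 2.5, 3, 3.5, 4.
f(2.5) = -45.25, f(3) = -87, f(3.5) = -146.25, f(4) = -226.
Sum = Δs · [f(2.5) + f(3) + f(3.5) + f(4)].
Sum = -252.25.

-252.25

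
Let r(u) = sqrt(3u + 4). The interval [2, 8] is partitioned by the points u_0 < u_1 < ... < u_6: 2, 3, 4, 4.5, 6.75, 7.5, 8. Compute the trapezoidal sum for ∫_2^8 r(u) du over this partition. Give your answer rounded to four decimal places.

25.8656

Subinterval widths: 1, 1, 0.5, 2.25, 0.75, 0.5.
r(2) ≈ 3.1623, r(3) ≈ 3.6056, r(4) ≈ 4.0000, r(4.5) ≈ 4.1833, r(6.75) ≈ 4.9244, r(7.5) ≈ 5.1478, r(8) ≈ 5.2915.
On each subinterval the trapezoid contributes (Δu_i/2)·[r(u_{i-1}) + r(u_i)].
Sum ≈ 25.8656.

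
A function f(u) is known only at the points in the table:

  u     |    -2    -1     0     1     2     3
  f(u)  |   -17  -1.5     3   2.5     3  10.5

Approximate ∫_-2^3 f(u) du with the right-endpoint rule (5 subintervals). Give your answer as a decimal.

17.5

Δu = 1.
Sum = 1·[(-1.5) + 3 + 2.5 + 3 + 10.5] = 17.5.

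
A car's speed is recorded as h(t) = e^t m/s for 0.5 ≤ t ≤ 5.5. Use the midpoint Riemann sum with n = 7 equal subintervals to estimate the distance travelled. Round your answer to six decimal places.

237.952341

Δt = (5.5 − 0.5)/7 = 5/7.
Midpoints: 6/7, 11/7, 16/7, 3, 26/7, 31/7, 36/7.
h(6/7) ≈ 2.356418, h(11/7) ≈ 4.813520, h(16/7) ≈ 9.832707, h(3) ≈ 20.085537, h(26/7) ≈ 41.029270, h(31/7) ≈ 83.811600, h(36/7) ≈ 171.204225.
Sum = Δt · [h(6/7) + h(11/7) + h(16/7) + ...].
Sum ≈ 237.952341.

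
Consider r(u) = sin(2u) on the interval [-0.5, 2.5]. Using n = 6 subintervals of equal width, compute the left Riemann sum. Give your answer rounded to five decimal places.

Δu = (2.5 − (-0.5))/6 = 0.5.
Left endpoints: -0.5, 0, 0.5, 1, 1.5, 2.
r(-0.5) ≈ -0.84147, r(0) ≈ 0.00000, r(0.5) ≈ 0.84147, r(1) ≈ 0.90930, r(1.5) ≈ 0.14112, r(2) ≈ -0.75680.
Sum = Δu · [r(-0.5) + r(0) + r(0.5) + ...].
Sum ≈ 0.14681.

0.14681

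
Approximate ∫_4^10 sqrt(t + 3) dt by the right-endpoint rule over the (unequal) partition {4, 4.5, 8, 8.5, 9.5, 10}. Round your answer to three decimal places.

Subinterval widths: 0.5, 3.5, 0.5, 1, 0.5.
Right endpoints: 4.5, 8, 8.5, 9.5, 10.
f(4.5) ≈ 2.739, f(8) ≈ 3.317, f(8.5) ≈ 3.391, f(9.5) ≈ 3.536, f(10) ≈ 3.606.
Sum = Σ Δt_i · f(t_i).
Sum ≈ 20.011.

20.011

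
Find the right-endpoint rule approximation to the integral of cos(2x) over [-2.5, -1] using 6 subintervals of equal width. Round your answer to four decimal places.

Δx = (-1 − (-2.5))/6 = 0.25.
Right endpoints: -2.25, -2, -1.75, -1.5, -1.25, -1.
f(-2.25) ≈ -0.2108, f(-2) ≈ -0.6536, f(-1.75) ≈ -0.9365, f(-1.5) ≈ -0.9900, f(-1.25) ≈ -0.8011, f(-1) ≈ -0.4161.
Sum = Δx · [f(-2.25) + f(-2) + f(-1.75) + ...].
Sum ≈ -1.0020.

-1.0020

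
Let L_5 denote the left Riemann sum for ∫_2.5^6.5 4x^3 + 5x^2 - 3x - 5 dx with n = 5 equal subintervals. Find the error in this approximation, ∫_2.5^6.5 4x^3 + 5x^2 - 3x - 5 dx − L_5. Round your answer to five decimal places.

456.42667

Exact integral: ∫_2.5^6.5 f(x) dx ≈ 2103.6666667.
L_5 = 1647.24.
Error ≈ 2103.6666667 − 1647.24 ≈ 456.42667.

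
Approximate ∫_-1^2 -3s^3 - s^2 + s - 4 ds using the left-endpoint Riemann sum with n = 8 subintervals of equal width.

-20.07421875

Δs = (2 − (-1))/8 = 0.375.
Left endpoints: -1, -0.625, -0.25, 0.125, 0.5, 0.875, 1.25, 1.625.
f(-1) = -3, f(-0.625) = -2193/512, f(-0.25) = -4.265625, f(0.125) = -1995/512, f(0.5) = -4.125, f(0.875) = -3021/512, f(1.25) = -10.171875, f(1.625) = -9159/512.
Sum = Δs · [f(-1) + f(-0.625) + f(-0.25) + ...].
Sum = -20.07421875.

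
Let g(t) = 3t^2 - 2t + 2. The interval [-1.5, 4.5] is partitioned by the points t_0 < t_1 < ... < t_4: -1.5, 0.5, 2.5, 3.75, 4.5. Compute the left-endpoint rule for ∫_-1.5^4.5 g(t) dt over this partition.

Subinterval widths: 2, 2, 1.25, 0.75.
Left endpoints: -1.5, 0.5, 2.5, 3.75.
g(-1.5) = 11.75, g(0.5) = 1.75, g(2.5) = 15.75, g(3.75) = 36.6875.
Sum = Σ Δt_i · g(t_i).
Sum = 74.203125.

74.203125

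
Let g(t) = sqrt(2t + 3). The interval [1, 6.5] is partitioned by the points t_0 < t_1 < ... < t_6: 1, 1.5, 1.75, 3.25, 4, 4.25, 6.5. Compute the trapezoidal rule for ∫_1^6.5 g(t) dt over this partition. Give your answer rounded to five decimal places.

17.57315

Subinterval widths: 0.5, 0.25, 1.5, 0.75, 0.25, 2.25.
g(1) ≈ 2.23607, g(1.5) ≈ 2.44949, g(1.75) ≈ 2.54951, g(3.25) ≈ 3.08221, g(4) ≈ 3.31662, g(4.25) ≈ 3.39116, g(6.5) ≈ 4.00000.
On each subinterval the trapezoid contributes (Δt_i/2)·[g(t_{i-1}) + g(t_i)].
Sum ≈ 17.57315.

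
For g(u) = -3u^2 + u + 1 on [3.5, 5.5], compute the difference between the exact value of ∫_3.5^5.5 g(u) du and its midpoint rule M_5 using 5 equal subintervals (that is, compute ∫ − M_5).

Exact integral: ∫_3.5^5.5 g(u) du = -112.5.
M_5 = -112.42.
Error = -112.5 − (-112.42) = -0.08.

-0.08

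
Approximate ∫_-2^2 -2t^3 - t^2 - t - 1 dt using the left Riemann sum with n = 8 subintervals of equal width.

Δt = (2 − (-2))/8 = 0.5.
Left endpoints: -2, -1.5, -1, -0.5, 0, 0.5, 1, 1.5.
f(-2) = 13, f(-1.5) = 5, f(-1) = 1, f(-0.5) = -0.5, f(0) = -1, f(0.5) = -2, f(1) = -5, f(1.5) = -11.5.
Sum = Δt · [f(-2) + f(-1.5) + f(-1) + ...].
Sum = -0.5.

-0.5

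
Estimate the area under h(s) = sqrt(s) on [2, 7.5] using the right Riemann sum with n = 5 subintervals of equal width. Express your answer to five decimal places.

Δs = (7.5 − 2)/5 = 1.1.
Right endpoints: 3.1, 4.2, 5.3, 6.4, 7.5.
h(3.1) ≈ 1.76068, h(4.2) ≈ 2.04939, h(5.3) ≈ 2.30217, h(6.4) ≈ 2.52982, h(7.5) ≈ 2.73861.
Sum = Δs · [h(3.1) + h(4.2) + h(5.3) + h(6.4) + h(7.5)].
Sum ≈ 12.51875.

12.51875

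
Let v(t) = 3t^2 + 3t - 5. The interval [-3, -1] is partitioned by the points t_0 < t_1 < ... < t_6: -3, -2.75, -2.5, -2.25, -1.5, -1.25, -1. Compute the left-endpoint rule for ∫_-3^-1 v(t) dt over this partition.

Subinterval widths: 0.25, 0.25, 0.25, 0.75, 0.25, 0.25.
Left endpoints: -3, -2.75, -2.5, -2.25, -1.5, -1.25.
v(-3) = 13, v(-2.75) = 9.4375, v(-2.5) = 6.25, v(-2.25) = 3.4375, v(-1.5) = -2.75, v(-1.25) = -4.0625.
Sum = Σ Δt_i · v(t_i).
Sum = 8.046875.

8.046875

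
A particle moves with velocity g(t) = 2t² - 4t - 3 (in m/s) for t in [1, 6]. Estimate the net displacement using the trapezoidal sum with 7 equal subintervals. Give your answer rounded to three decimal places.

59.184

Δt = (6 − 1)/7 = 5/7.
g(1) = -5, g(12/7) = -195/49, g(17/7) = -45/49, g(22/7) = 205/49, g(27/7) = 555/49, g(32/7) = 1005/49, g(37/7) = 1555/49, g(6) = 45.
T_7 = (Δt/2)·[g(t_0) + 2g(t_1) + ... + 2g(t_{6}) + g(t_7)].
Sum ≈ 59.184.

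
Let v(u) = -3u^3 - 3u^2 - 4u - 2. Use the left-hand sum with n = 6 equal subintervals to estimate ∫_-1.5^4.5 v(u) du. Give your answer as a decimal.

-282

Δu = (4.5 − (-1.5))/6 = 1.
Left endpoints: -1.5, -0.5, 0.5, 1.5, 2.5, 3.5.
v(-1.5) = 7.375, v(-0.5) = -0.375, v(0.5) = -5.125, v(1.5) = -24.875, v(2.5) = -77.625, v(3.5) = -181.375.
Sum = Δu · [v(-1.5) + v(-0.5) + v(0.5) + ...].
Sum = -282.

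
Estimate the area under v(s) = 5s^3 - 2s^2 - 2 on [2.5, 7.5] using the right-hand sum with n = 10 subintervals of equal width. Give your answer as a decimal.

Δs = (7.5 − 2.5)/10 = 0.5.
Right endpoints: 3, 3.5, 4, 4.5, 5, 5.5, 6, 6.5, 7, 7.5.
v(3) = 115, v(3.5) = 187.875, v(4) = 286, v(4.5) = 413.125, v(5) = 573, v(5.5) = 769.375, v(6) = 1006, v(6.5) = 1286.625, v(7) = 1615, v(7.5) = 1994.875.
Sum = Δs · [v(3) + v(3.5) + v(4) + ...].
Sum = 4123.4375.

4123.4375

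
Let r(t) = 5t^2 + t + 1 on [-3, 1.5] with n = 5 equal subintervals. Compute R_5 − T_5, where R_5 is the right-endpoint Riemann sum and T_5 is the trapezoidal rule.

R_5 = 41.625.
T_5 = 54.7875.
R_5 − T_5 = -13.1625.

-13.1625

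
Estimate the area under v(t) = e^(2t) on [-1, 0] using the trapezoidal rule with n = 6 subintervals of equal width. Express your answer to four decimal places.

0.4363

Δt = (0 − (-1))/6 = 1/6.
v(-1) ≈ 0.1353, v(-5/6) ≈ 0.1889, v(-2/3) ≈ 0.2636, v(-0.5) ≈ 0.3679, v(-1/3) ≈ 0.5134, v(-1/6) ≈ 0.7165, v(0) ≈ 1.0000.
T_6 = (Δt/2)·[v(t_0) + 2v(t_1) + ... + 2v(t_{5}) + v(t_6)].
Sum ≈ 0.4363.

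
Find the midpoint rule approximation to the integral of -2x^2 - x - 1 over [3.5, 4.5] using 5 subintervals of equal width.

-37.16

Δx = (4.5 − 3.5)/5 = 0.2.
Midpoints: 3.6, 3.8, 4, 4.2, 4.4.
f(3.6) = -30.52, f(3.8) = -33.68, f(4) = -37, f(4.2) = -40.48, f(4.4) = -44.12.
Sum = Δx · [f(3.6) + f(3.8) + f(4) + f(4.2) + f(4.4)].
Sum = -37.16.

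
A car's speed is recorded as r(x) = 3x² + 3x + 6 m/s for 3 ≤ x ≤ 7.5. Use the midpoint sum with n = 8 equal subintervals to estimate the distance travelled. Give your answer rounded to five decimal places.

Δx = (7.5 − 3)/8 = 0.5625.
Midpoints: 3.28125, 3.84375, 4.40625, 4.96875, 5.53125, 6.09375, 6.65625, 7.21875.
r(3.28125) = 49299/1024, r(3.84375) = 63339/1024, r(4.40625) = 79323/1024, r(4.96875) = 97251/1024, r(5.53125) = 117123/1024, r(6.09375) = 138939/1024, r(6.65625) = 162699/1024, r(7.21875) = 188403/1024.
Sum = Δx · [r(3.28125) + r(3.84375) + r(4.40625) + ...].
Sum ≈ 492.39404.

492.39404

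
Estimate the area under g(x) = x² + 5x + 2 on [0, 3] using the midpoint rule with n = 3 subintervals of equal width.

Δx = (3 − 0)/3 = 1.
Midpoints: 0.5, 1.5, 2.5.
g(0.5) = 4.75, g(1.5) = 11.75, g(2.5) = 20.75.
Sum = Δx · [g(0.5) + g(1.5) + g(2.5)].
Sum = 37.25.

37.25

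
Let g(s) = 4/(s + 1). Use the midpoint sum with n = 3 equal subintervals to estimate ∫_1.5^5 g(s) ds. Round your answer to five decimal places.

3.47309

Δs = (5 − 1.5)/3 = 7/6.
Midpoints: 25/12, 3.25, 53/12.
g(25/12) = 48/37, g(3.25) = 16/17, g(53/12) = 48/65.
Sum = Δs · [g(25/12) + g(3.25) + g(53/12)].
Sum ≈ 3.47309.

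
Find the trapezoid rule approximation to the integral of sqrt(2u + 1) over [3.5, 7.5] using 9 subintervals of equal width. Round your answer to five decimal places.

13.78916

Δu = (7.5 − 3.5)/9 = 4/9.
f(3.5) ≈ 2.82843, f(71/18) ≈ 2.98142, f(79/18) ≈ 3.12694, f(29/6) ≈ 3.26599, f(95/18) ≈ 3.39935, f(103/18) ≈ 3.52767, f(37/6) ≈ 3.65148, f(119/18) ≈ 3.77124, f(127/18) ≈ 3.88730, f(7.5) ≈ 4.00000.
T_9 = (Δu/2)·[f(u_0) + 2f(u_1) + ... + 2f(u_{8}) + f(u_9)].
Sum ≈ 13.78916.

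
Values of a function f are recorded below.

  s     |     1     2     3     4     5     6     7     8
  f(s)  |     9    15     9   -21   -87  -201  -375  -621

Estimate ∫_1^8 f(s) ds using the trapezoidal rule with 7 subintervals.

-966

Δs = 1.
T_7 = (1/2)·[9 + 2·15 + 2·9 + 2·(-21) + 2·(-87) + 2·(-201) + 2·(-375) + (-621)] = -966.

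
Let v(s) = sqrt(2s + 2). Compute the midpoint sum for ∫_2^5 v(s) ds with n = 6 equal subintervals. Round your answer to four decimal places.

Δs = (5 − 2)/6 = 0.5.
Midpoints: 2.25, 2.75, 3.25, 3.75, 4.25, 4.75.
v(2.25) ≈ 2.5495, v(2.75) ≈ 2.7386, v(3.25) ≈ 2.9155, v(3.75) ≈ 3.0822, v(4.25) ≈ 3.2404, v(4.75) ≈ 3.3912.
Sum = Δs · [v(2.25) + v(2.75) + v(3.25) + ...].
Sum ≈ 8.9587.

8.9587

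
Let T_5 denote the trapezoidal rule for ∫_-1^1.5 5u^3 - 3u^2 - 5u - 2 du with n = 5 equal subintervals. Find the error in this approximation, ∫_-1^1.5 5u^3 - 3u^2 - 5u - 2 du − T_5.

Exact integral: ∫_-1^1.5 f(u) du = -7.421875.
T_5 = -7.34375.
Error = -7.421875 − (-7.34375) = -0.078125.

-0.078125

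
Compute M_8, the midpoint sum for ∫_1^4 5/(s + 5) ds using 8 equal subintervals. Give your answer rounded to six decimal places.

2.026874

Δs = (4 − 1)/8 = 0.375.
Midpoints: 1.1875, 1.5625, 1.9375, 2.3125, 2.6875, 3.0625, 3.4375, 3.8125.
f(1.1875) = 80/99, f(1.5625) = 16/21, f(1.9375) = 80/111, f(2.3125) = 80/117, f(2.6875) = 80/123, f(3.0625) = 80/129, f(3.4375) = 16/27, f(3.8125) = 80/141.
Sum = Δs · [f(1.1875) + f(1.5625) + f(1.9375) + ...].
Sum ≈ 2.026874.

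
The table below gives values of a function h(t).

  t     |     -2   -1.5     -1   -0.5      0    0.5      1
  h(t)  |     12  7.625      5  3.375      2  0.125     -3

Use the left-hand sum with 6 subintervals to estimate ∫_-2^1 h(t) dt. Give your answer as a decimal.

15.0625

Δt = 0.5.
Sum = 0.5·[12 + 7.625 + 5 + 3.375 + 2 + 0.125] = 15.0625.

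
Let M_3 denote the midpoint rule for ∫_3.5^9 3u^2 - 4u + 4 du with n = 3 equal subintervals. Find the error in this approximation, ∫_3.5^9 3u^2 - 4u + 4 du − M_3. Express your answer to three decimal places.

Exact integral: ∫_3.5^9 f(u) du = 570.625.
M_3 ≈ 566.00347.
Error ≈ 570.625 − 566.00347 ≈ 4.622.

4.622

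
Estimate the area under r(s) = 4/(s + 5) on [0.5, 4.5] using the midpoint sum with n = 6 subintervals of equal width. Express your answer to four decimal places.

Δs = (4.5 − 0.5)/6 = 2/3.
Midpoints: 5/6, 1.5, 13/6, 17/6, 3.5, 25/6.
r(5/6) = 24/35, r(1.5) = 8/13, r(13/6) = 24/43, r(17/6) = 24/47, r(3.5) = 8/17, r(25/6) = 24/55.
Sum = Δs · [r(5/6) + r(1.5) + r(13/6) + ...].
Sum ≈ 2.1846.

2.1846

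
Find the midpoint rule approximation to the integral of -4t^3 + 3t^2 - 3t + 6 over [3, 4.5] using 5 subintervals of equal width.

-272.34

Δt = (4.5 − 3)/5 = 0.3.
Midpoints: 3.15, 3.45, 3.75, 4.05, 4.35.
f(3.15) = -98.706, f(3.45) = -132.897, f(3.75) = -174, f(4.05) = -222.663, f(4.35) = -279.534.
Sum = Δt · [f(3.15) + f(3.45) + f(3.75) + f(4.05) + f(4.35)].
Sum = -272.34.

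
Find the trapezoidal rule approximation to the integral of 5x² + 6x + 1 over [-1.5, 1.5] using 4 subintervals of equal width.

15.65625

Δx = (1.5 − (-1.5))/4 = 0.75.
f(-1.5) = 3.25, f(-0.75) = -0.6875, f(0) = 1, f(0.75) = 8.3125, f(1.5) = 21.25.
T_4 = (Δx/2)·[f(x_0) + 2f(x_1) + 2f(x_2) + 2f(x_3) + f(x_4)].
Sum = 15.65625.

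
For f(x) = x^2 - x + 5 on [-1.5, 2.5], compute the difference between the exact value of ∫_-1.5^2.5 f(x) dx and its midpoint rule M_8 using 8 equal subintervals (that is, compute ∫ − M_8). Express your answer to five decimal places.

0.08333

Exact integral: ∫_-1.5^2.5 f(x) dx ≈ 24.3333333.
M_8 = 24.25.
Error ≈ 24.3333333 − 24.25 ≈ 0.08333.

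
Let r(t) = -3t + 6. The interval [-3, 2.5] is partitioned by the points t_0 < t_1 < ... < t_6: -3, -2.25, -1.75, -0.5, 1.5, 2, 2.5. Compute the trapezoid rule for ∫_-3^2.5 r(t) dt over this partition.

37.125

Subinterval widths: 0.75, 0.5, 1.25, 2, 0.5, 0.5.
r(-3) = 15, r(-2.25) = 12.75, r(-1.75) = 11.25, r(-0.5) = 7.5, r(1.5) = 1.5, r(2) = 0, r(2.5) = -1.5.
On each subinterval the trapezoid contributes (Δt_i/2)·[r(t_{i-1}) + r(t_i)].
Sum = 37.125.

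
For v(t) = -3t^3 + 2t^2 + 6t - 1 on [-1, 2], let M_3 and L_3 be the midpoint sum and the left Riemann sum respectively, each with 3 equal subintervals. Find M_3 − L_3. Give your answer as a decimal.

M_3 = 1.375.
L_3 = 1.
M_3 − L_3 = 0.375.

0.375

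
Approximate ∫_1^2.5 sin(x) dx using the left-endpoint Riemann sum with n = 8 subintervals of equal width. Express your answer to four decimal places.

1.3603

Δx = (2.5 − 1)/8 = 0.1875.
Left endpoints: 1, 1.1875, 1.375, 1.5625, 1.75, 1.9375, 2.125, 2.3125.
f(1) ≈ 0.8415, f(1.1875) ≈ 0.9274, f(1.375) ≈ 0.9809, f(1.5625) ≈ 1.0000, f(1.75) ≈ 0.9840, f(1.9375) ≈ 0.9335, f(2.125) ≈ 0.8503, f(2.3125) ≈ 0.7373.
Sum = Δx · [f(1) + f(1.1875) + f(1.375) + ...].
Sum ≈ 1.3603.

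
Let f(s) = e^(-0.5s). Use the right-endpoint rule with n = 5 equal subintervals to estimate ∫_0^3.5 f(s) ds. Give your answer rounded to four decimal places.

Δs = (3.5 − 0)/5 = 0.7.
Right endpoints: 0.7, 1.4, 2.1, 2.8, 3.5.
f(0.7) ≈ 0.7047, f(1.4) ≈ 0.4966, f(2.1) ≈ 0.3499, f(2.8) ≈ 0.2466, f(3.5) ≈ 0.1738.
Sum = Δs · [f(0.7) + f(1.4) + f(2.1) + f(2.8) + f(3.5)].
Sum ≈ 1.3801.

1.3801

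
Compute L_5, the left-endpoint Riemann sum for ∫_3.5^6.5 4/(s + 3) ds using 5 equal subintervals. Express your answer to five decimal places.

1.57777

Δs = (6.5 − 3.5)/5 = 0.6.
Left endpoints: 3.5, 4.1, 4.7, 5.3, 5.9.
f(3.5) = 8/13, f(4.1) = 40/71, f(4.7) = 40/77, f(5.3) = 40/83, f(5.9) = 40/89.
Sum = Δs · [f(3.5) + f(4.1) + f(4.7) + f(5.3) + f(5.9)].
Sum ≈ 1.57777.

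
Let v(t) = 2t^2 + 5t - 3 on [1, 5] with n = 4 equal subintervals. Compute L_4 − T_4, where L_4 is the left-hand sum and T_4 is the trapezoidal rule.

-34

L_4 = 98.
T_4 = 132.
L_4 − T_4 = -34.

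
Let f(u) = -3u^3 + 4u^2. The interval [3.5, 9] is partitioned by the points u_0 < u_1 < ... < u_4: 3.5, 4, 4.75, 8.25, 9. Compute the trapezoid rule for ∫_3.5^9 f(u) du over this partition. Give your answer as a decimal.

Subinterval widths: 0.5, 0.75, 3.5, 0.75.
f(3.5) = -79.625, f(4) = -128, f(4.75) = -231.265625, f(8.25) = -1412.296875, f(9) = -1863.
On each subinterval the trapezoid contributes (Δu_i/2)·[f(u_{i-1}) + f(u_i)].
Sum = -4291.1015625.

-4291.1015625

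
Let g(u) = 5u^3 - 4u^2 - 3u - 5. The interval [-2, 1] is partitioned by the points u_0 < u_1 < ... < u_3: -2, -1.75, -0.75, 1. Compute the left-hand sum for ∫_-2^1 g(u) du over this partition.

-64.98828125

Subinterval widths: 0.25, 1, 1.75.
Left endpoints: -2, -1.75, -0.75.
g(-2) = -55, g(-1.75) = -38.796875, g(-0.75) = -7.109375.
Sum = Σ Δu_i · g(u_i).
Sum = -64.98828125.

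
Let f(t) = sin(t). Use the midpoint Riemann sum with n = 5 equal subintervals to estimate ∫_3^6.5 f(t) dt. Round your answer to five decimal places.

-2.00731

Δt = (6.5 − 3)/5 = 0.7.
Midpoints: 3.35, 4.05, 4.75, 5.45, 6.15.
f(3.35) ≈ -0.20690, f(4.05) ≈ -0.78853, f(4.75) ≈ -0.99929, f(5.45) ≈ -0.74008, f(6.15) ≈ -0.13279.
Sum = Δt · [f(3.35) + f(4.05) + f(4.75) + f(5.45) + f(6.15)].
Sum ≈ -2.00731.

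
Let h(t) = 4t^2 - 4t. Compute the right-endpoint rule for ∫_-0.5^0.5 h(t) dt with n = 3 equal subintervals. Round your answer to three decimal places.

-0.259

Δt = (0.5 − (-0.5))/3 = 1/3.
Right endpoints: -1/6, 1/6, 0.5.
h(-1/6) = 7/9, h(1/6) = -5/9, h(0.5) = -1.
Sum = Δt · [h(-1/6) + h(1/6) + h(0.5)].
Sum ≈ -0.259.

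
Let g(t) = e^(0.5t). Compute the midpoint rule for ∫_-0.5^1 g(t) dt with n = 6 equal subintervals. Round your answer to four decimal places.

1.7387

Δt = (1 − (-0.5))/6 = 0.25.
Midpoints: -0.375, -0.125, 0.125, 0.375, 0.625, 0.875.
g(-0.375) ≈ 0.8290, g(-0.125) ≈ 0.9394, g(0.125) ≈ 1.0645, g(0.375) ≈ 1.2062, g(0.625) ≈ 1.3668, g(0.875) ≈ 1.5488.
Sum = Δt · [g(-0.375) + g(-0.125) + g(0.125) + ...].
Sum ≈ 1.7387.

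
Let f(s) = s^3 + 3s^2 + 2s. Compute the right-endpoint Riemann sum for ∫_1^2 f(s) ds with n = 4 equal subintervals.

16.078125

Δs = (2 − 1)/4 = 0.25.
Right endpoints: 1.25, 1.5, 1.75, 2.
f(1.25) = 9.140625, f(1.5) = 13.125, f(1.75) = 18.046875, f(2) = 24.
Sum = Δs · [f(1.25) + f(1.5) + f(1.75) + f(2)].
Sum = 16.078125.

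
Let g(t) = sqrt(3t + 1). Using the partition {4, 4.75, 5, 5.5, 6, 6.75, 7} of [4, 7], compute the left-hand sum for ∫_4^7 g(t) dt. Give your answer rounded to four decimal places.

12.1937

Subinterval widths: 0.75, 0.25, 0.5, 0.5, 0.75, 0.25.
Left endpoints: 4, 4.75, 5, 5.5, 6, 6.75.
g(4) ≈ 3.6056, g(4.75) ≈ 3.9051, g(5) ≈ 4.0000, g(5.5) ≈ 4.1833, g(6) ≈ 4.3589, g(6.75) ≈ 4.6098.
Sum = Σ Δt_i · g(t_i).
Sum ≈ 12.1937.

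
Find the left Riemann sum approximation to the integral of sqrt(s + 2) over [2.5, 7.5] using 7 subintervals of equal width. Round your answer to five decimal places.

12.81039

Δs = (7.5 − 2.5)/7 = 5/7.
Left endpoints: 2.5, 45/14, 55/14, 65/14, 75/14, 85/14, 95/14.
f(2.5) ≈ 2.12132, f(45/14) ≈ 2.28348, f(55/14) ≈ 2.43487, f(65/14) ≈ 2.57737, f(75/14) ≈ 2.71241, f(85/14) ≈ 2.84103, f(95/14) ≈ 2.96407.
Sum = Δs · [f(2.5) + f(45/14) + f(55/14) + ...].
Sum ≈ 12.81039.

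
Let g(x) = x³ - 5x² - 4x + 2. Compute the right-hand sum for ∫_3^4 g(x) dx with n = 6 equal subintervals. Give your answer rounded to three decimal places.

Δx = (4 − 3)/6 = 1/6.
Right endpoints: 19/6, 10/3, 3.5, 11/3, 23/6, 4.
g(19/6) = -6275/216, g(10/3) = -806/27, g(3.5) = -30.375, g(11/3) = -826/27, g(23/6) = -6583/216, g(4) = -30.
Sum = Δx · [g(19/6) + g(10/3) + g(3.5) + ...].
Sum ≈ -30.058.

-30.058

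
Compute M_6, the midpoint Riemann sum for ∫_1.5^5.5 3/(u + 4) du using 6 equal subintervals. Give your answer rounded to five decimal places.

Δu = (5.5 − 1.5)/6 = 2/3.
Midpoints: 11/6, 2.5, 19/6, 23/6, 4.5, 31/6.
f(11/6) = 18/35, f(2.5) = 6/13, f(19/6) = 18/43, f(23/6) = 18/47, f(4.5) = 6/17, f(31/6) = 18/55.
Sum = Δu · [f(11/6) + f(2.5) + f(19/6) + ...].
Sum ≈ 1.63841.

1.63841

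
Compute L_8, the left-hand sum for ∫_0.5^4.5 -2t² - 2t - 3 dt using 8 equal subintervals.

Δt = (4.5 − 0.5)/8 = 0.5.
Left endpoints: 0.5, 1, 1.5, 2, 2.5, 3, 3.5, 4.
f(0.5) = -4.5, f(1) = -7, f(1.5) = -10.5, f(2) = -15, f(2.5) = -20.5, f(3) = -27, f(3.5) = -34.5, f(4) = -43.
Sum = Δt · [f(0.5) + f(1) + f(1.5) + ...].
Sum = -81.

-81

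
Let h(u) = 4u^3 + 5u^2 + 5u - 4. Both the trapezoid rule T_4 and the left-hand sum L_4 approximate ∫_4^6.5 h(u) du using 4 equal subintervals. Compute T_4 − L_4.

T_4 = 1946.796875.
L_4 = 1638.59375.
T_4 − L_4 = 308.203125.

308.203125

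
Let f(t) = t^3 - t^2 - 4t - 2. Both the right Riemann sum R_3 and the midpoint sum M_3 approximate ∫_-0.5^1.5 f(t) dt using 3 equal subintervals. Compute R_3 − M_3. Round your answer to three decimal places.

R_3 ≈ -10.00926.
M_3 ≈ -7.95370.
R_3 − M_3 ≈ -2.056.

-2.056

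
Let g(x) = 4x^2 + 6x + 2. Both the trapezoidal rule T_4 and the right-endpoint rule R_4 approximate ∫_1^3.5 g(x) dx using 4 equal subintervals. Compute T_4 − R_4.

-18.75

T_4 = 95.234375.
R_4 = 113.984375.
T_4 − R_4 = -18.75.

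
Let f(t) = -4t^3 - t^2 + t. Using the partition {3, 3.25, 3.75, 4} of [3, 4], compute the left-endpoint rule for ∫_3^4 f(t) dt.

Subinterval widths: 0.25, 0.5, 0.25.
Left endpoints: 3, 3.25, 3.75.
f(3) = -114, f(3.25) = -144.625, f(3.75) = -221.25.
Sum = Σ Δt_i · f(t_i).
Sum = -156.125.

-156.125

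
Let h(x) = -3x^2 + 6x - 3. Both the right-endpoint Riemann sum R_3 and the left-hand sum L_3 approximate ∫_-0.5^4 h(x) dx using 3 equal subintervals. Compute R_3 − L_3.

-30.375

R_3 = -50.625.
L_3 = -20.25.
R_3 − L_3 = -30.375.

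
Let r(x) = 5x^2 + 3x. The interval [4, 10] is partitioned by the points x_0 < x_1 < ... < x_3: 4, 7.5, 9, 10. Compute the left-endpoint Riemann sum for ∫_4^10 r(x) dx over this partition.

1209.625

Subinterval widths: 3.5, 1.5, 1.
Left endpoints: 4, 7.5, 9.
r(4) = 92, r(7.5) = 303.75, r(9) = 432.
Sum = Σ Δx_i · r(x_i).
Sum = 1209.625.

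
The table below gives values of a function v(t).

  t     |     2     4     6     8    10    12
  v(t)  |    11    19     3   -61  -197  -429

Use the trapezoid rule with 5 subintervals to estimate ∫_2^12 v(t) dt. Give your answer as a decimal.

-890

Δt = 2.
T_5 = (2/2)·[11 + 2·19 + 2·3 + 2·(-61) + 2·(-197) + (-429)] = -890.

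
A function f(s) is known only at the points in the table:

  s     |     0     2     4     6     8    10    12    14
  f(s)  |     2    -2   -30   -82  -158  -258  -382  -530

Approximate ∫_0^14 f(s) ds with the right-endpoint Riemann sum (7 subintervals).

-2884

Δs = 2.
Sum = 2·[(-2) + (-30) + (-82) + (-158) + (-258) + (-382) + (-530)] = -2884.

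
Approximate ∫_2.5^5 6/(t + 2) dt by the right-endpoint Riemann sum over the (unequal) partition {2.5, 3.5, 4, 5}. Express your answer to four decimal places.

2.4481

Subinterval widths: 1, 0.5, 1.
Right endpoints: 3.5, 4, 5.
f(3.5) = 12/11, f(4) = 1, f(5) = 6/7.
Sum = Σ Δt_i · f(t_i).
Sum ≈ 2.4481.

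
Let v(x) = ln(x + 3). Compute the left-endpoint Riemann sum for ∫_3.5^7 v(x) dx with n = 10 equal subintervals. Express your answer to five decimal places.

7.28320

Δx = (7 − 3.5)/10 = 0.35.
Left endpoints: 3.5, 3.85, 4.2, 4.55, 4.9, 5.25, 5.6, 5.95, 6.3, 6.65.
v(3.5) ≈ 1.87180, v(3.85) ≈ 1.92425, v(4.2) ≈ 1.97408, v(4.55) ≈ 2.02155, v(4.9) ≈ 2.06686, v(5.25) ≈ 2.11021, v(5.6) ≈ 2.15176, v(5.95) ≈ 2.19165, v(6.3) ≈ 2.23001, v(6.65) ≈ 2.26696.
Sum = Δx · [v(3.5) + v(3.85) + v(4.2) + ...].
Sum ≈ 7.28320.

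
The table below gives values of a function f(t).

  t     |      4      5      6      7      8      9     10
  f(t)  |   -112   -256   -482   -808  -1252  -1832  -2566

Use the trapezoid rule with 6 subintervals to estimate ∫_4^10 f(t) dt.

-5969

Δt = 1.
T_6 = (1/2)·[(-112) + 2·(-256) + 2·(-482) + 2·(-808) + 2·(-1252) + 2·(-1832) + (-2566)] = -5969.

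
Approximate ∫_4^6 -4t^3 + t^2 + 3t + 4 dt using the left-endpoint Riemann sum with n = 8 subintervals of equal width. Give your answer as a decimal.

Δt = (6 − 4)/8 = 0.25.
Left endpoints: 4, 4.25, 4.5, 4.75, 5, 5.25, 5.5, 5.75.
f(4) = -224, f(4.25) = -272.25, f(4.5) = -326.75, f(4.75) = -387.875, f(5) = -456, f(5.25) = -531.5, f(5.5) = -614.75, f(5.75) = -706.125.
Sum = Δt · [f(4) + f(4.25) + f(4.5) + ...].
Sum = -879.8125.

-879.8125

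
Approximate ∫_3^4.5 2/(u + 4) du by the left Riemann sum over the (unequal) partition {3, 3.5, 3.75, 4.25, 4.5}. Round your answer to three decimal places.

Subinterval widths: 0.5, 0.25, 0.5, 0.25.
Left endpoints: 3, 3.5, 3.75, 4.25.
f(3) = 2/7, f(3.5) = 4/15, f(3.75) = 8/31, f(4.25) = 8/33.
Sum = Σ Δu_i · f(u_i).
Sum ≈ 0.399.

0.399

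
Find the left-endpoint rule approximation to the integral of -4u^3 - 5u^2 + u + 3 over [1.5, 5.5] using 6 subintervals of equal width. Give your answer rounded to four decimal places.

-906.9259

Δu = (5.5 − 1.5)/6 = 2/3.
Left endpoints: 1.5, 13/6, 17/6, 3.5, 25/6, 29/6.
f(1.5) = -20.25, f(13/6) = -6371/108, f(17/6) = -13531/108, f(3.5) = -226.25, f(25/6) = -39851/108, f(29/6) = -60547/108.
Sum = Δu · [f(1.5) + f(13/6) + f(17/6) + ...].
Sum ≈ -906.9259.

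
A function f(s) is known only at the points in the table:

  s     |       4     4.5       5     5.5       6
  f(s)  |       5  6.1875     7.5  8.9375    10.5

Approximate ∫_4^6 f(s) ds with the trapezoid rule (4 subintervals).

Δs = 0.5.
T_4 = (0.5/2)·[5 + 2·6.1875 + 2·7.5 + 2·8.9375 + 10.5] = 15.1875.

15.1875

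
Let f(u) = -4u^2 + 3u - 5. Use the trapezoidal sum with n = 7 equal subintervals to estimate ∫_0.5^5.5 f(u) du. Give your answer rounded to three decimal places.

Δu = (5.5 − 0.5)/7 = 5/7.
f(0.5) = -4.5, f(17/14) = -711/98, f(27/14) = -1381/98, f(37/14) = -2451/98, f(47/14) = -3921/98, f(57/14) = -5791/98, f(67/14) = -8061/98, f(5.5) = -109.5.
T_7 = (Δu/2)·[f(u_0) + 2f(u_1) + ... + 2f(u_{6}) + f(u_7)].
Sum ≈ -203.367.

-203.367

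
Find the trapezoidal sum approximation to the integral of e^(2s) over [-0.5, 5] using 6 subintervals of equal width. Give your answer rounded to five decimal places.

13937.68095

Δs = (5 − (-0.5))/6 = 11/12.
f(-0.5) ≈ 0.36788, f(5/12) ≈ 2.30098, f(4/3) ≈ 14.39192, f(2.25) ≈ 90.01713, f(19/6) ≈ 563.03024, f(49/12) ≈ 3521.58576, f(5) ≈ 22026.46579.
T_6 = (Δs/2)·[f(s_0) + 2f(s_1) + ... + 2f(s_{5}) + f(s_6)].
Sum ≈ 13937.68095.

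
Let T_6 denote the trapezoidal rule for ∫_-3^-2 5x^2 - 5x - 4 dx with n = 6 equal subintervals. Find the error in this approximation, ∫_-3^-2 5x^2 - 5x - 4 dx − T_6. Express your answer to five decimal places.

Exact integral: ∫_-3^-2 f(x) dx ≈ 40.1666667.
T_6 ≈ 40.1898148.
Error ≈ 40.1666667 − 40.1898148 ≈ -0.02315.

-0.02315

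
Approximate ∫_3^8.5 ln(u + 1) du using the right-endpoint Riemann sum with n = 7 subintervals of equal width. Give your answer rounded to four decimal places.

10.6745

Δu = (8.5 − 3)/7 = 11/14.
Right endpoints: 53/14, 32/7, 75/14, 43/7, 97/14, 54/7, 8.5.
f(53/14) ≈ 1.5656, f(32/7) ≈ 1.7177, f(75/14) ≈ 1.8496, f(43/7) ≈ 1.9661, f(97/14) ≈ 2.0705, f(54/7) ≈ 2.1650, f(8.5) ≈ 2.2513.
Sum = Δu · [f(53/14) + f(32/7) + f(75/14) + ...].
Sum ≈ 10.6745.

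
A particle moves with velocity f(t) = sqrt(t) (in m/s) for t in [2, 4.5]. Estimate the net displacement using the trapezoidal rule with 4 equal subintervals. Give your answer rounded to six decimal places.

Δt = (4.5 − 2)/4 = 0.625.
f(2) ≈ 1.414214, f(2.625) ≈ 1.620185, f(3.25) ≈ 1.802776, f(3.875) ≈ 1.968502, f(4.5) ≈ 2.121320.
T_4 = (Δt/2)·[f(t_0) + 2f(t_1) + 2f(t_2) + 2f(t_3) + f(t_4)].
Sum ≈ 4.474519.

4.474519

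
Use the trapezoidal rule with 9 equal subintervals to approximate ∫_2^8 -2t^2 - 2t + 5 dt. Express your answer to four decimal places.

-366.8889

Δt = (8 − 2)/9 = 2/3.
f(2) = -7, f(8/3) = -131/9, f(10/3) = -215/9, f(4) = -35, f(14/3) = -431/9, f(16/3) = -563/9, f(6) = -79, f(20/3) = -875/9, f(22/3) = -1055/9, f(8) = -139.
T_9 = (Δt/2)·[f(t_0) + 2f(t_1) + ... + 2f(t_{8}) + f(t_9)].
Sum ≈ -366.8889.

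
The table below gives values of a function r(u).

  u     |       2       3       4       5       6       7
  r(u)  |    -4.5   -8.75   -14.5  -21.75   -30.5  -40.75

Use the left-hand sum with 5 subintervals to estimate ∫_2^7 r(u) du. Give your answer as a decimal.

Δu = 1.
Sum = 1·[(-4.5) + (-8.75) + (-14.5) + (-21.75) + (-30.5)] = -80.

-80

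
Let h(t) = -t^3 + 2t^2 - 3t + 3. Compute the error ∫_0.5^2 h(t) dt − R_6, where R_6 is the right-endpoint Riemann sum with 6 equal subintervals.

Exact integral: ∫_0.5^2 h(t) dt = 0.140625.
R_6 = -0.49609375.
Error = 0.140625 − (-0.49609375) = 0.63671875.

0.63671875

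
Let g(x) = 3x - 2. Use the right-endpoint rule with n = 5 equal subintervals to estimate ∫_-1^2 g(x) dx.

1.2

Δx = (2 − (-1))/5 = 0.6.
Right endpoints: -0.4, 0.2, 0.8, 1.4, 2.
g(-0.4) = -3.2, g(0.2) = -1.4, g(0.8) = 0.4, g(1.4) = 2.2, g(2) = 4.
Sum = Δx · [g(-0.4) + g(0.2) + g(0.8) + g(1.4) + g(2)].
Sum = 1.2.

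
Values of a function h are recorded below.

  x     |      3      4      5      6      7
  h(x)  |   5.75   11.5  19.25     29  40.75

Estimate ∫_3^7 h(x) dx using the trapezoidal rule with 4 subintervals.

83

Δx = 1.
T_4 = (1/2)·[5.75 + 2·11.5 + 2·19.25 + 2·29 + 40.75] = 83.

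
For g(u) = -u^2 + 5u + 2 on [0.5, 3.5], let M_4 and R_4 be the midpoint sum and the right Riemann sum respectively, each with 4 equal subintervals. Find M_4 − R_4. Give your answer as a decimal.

M_4 = 21.890625.
R_4 = 22.59375.
M_4 − R_4 = -0.703125.

-0.703125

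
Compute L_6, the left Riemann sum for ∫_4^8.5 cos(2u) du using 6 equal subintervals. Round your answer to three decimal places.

Δu = (8.5 − 4)/6 = 0.75.
Left endpoints: 4, 4.75, 5.5, 6.25, 7, 7.75.
f(4) ≈ -0.146, f(4.75) ≈ -0.997, f(5.5) ≈ 0.004, f(6.25) ≈ 0.998, f(7) ≈ 0.137, f(7.75) ≈ -0.978.
Sum = Δu · [f(4) + f(4.75) + f(5.5) + ...].
Sum ≈ -0.737.

-0.737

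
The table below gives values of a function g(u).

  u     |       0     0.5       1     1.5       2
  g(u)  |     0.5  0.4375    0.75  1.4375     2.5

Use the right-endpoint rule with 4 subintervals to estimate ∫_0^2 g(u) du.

Δu = 0.5.
Sum = 0.5·[0.4375 + 0.75 + 1.4375 + 2.5] = 2.5625.

2.5625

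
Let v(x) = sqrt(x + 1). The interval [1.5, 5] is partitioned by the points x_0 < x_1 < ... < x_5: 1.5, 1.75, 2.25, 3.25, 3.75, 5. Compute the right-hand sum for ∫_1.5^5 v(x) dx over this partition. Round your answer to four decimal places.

Subinterval widths: 0.25, 0.5, 1, 0.5, 1.25.
Right endpoints: 1.75, 2.25, 3.25, 3.75, 5.
v(1.75) ≈ 1.6583, v(2.25) ≈ 1.8028, v(3.25) ≈ 2.0616, v(3.75) ≈ 2.1794, v(5) ≈ 2.4495.
Sum = Σ Δx_i · v(x_i).
Sum ≈ 7.5291.

7.5291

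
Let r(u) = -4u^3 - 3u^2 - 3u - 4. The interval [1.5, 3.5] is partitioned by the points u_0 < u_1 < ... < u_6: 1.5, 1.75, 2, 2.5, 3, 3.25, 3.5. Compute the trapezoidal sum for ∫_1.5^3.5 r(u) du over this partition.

Subinterval widths: 0.25, 0.25, 0.5, 0.5, 0.25, 0.25.
r(1.5) = -28.75, r(1.75) = -39.875, r(2) = -54, r(2.5) = -92.75, r(3) = -148, r(3.25) = -182.75, r(3.5) = -222.75.
On each subinterval the trapezoid contributes (Δu_i/2)·[r(u_{i-1}) + r(u_i)].
Sum = -209.21875.

-209.21875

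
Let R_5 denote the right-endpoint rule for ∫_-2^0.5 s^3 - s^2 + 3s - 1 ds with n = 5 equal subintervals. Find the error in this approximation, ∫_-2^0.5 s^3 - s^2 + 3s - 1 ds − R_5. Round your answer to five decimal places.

-4.50521

Exact integral: ∫_-2^0.5 f(s) ds ≈ -14.8177083.
R_5 = -10.3125.
Error ≈ -14.8177083 − (-10.3125) ≈ -4.50521.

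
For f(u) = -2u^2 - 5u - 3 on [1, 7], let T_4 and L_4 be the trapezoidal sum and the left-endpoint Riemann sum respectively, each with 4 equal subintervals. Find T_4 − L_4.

T_4 = -370.5.
L_4 = -276.
T_4 − L_4 = -94.5.

-94.5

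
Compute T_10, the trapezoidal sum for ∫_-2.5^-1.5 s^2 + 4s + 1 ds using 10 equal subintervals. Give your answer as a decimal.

-2.915

Δs = (-1.5 − (-2.5))/10 = 0.1.
f(-2.5) = -2.75, f(-2.4) = -2.84, f(-2.3) = -2.91, f(-2.2) = -2.96, f(-2.1) = -2.99, f(-2) = -3, f(-1.9) = -2.99, f(-1.8) = -2.96, f(-1.7) = -2.91, f(-1.6) = -2.84, f(-1.5) = -2.75.
T_10 = (Δs/2)·[f(s_0) + 2f(s_1) + ... + 2f(s_{9}) + f(s_10)].
Sum = -2.915.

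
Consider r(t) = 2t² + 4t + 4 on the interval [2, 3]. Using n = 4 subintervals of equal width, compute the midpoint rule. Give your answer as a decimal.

Δt = (3 − 2)/4 = 0.25.
Midpoints: 2.125, 2.375, 2.625, 2.875.
r(2.125) = 21.53125, r(2.375) = 24.78125, r(2.625) = 28.28125, r(2.875) = 32.03125.
Sum = Δt · [r(2.125) + r(2.375) + r(2.625) + r(2.875)].
Sum = 26.65625.

26.65625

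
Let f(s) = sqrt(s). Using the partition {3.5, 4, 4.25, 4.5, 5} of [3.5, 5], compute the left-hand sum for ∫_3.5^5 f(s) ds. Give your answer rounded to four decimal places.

Subinterval widths: 0.5, 0.25, 0.25, 0.5.
Left endpoints: 3.5, 4, 4.25, 4.5.
f(3.5) ≈ 1.8708, f(4) ≈ 2.0000, f(4.25) ≈ 2.0616, f(4.5) ≈ 2.1213.
Sum = Σ Δs_i · f(s_i).
Sum ≈ 3.0115.

3.0115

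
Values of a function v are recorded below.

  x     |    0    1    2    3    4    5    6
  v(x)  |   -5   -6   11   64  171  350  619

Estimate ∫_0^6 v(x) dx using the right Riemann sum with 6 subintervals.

Δx = 1.
Sum = 1·[(-6) + 11 + 64 + 171 + 350 + 619] = 1209.

1209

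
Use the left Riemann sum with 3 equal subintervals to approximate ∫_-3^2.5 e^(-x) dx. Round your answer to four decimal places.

43.6521

Δx = (2.5 − (-3))/3 = 11/6.
Left endpoints: -3, -7/6, 2/3.
f(-3) ≈ 20.0855, f(-7/6) ≈ 3.2113, f(2/3) ≈ 0.5134.
Sum = Δx · [f(-3) + f(-7/6) + f(2/3)].
Sum ≈ 43.6521.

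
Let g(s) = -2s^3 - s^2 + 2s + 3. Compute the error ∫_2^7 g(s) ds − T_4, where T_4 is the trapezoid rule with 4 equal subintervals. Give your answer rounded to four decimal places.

36.4583

Exact integral: ∫_2^7 g(s) ds ≈ -1244.166667.
T_4 = -1280.625.
Error ≈ -1244.166667 − (-1280.625) ≈ 36.4583.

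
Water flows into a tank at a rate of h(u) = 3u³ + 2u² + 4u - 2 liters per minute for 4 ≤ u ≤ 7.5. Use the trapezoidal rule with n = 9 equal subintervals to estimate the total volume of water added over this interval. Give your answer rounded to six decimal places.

2497.872042

Δu = (7.5 − 4)/9 = 7/18.
h(4) = 238, h(79/18) = 598171/1944, h(43/9) = 94759/243, h(31/6) = 34979/72, h(50/9) = 144914/243, h(107/18) = 1404767/1944, h(19/3) = 2597/3, h(121/18) = 1995637/1944, h(64/9) = 293146/243, h(7.5) = 1406.125.
T_9 = (Δu/2)·[h(u_0) + 2h(u_1) + ... + 2h(u_{8}) + h(u_9)].
Sum ≈ 2497.872042.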